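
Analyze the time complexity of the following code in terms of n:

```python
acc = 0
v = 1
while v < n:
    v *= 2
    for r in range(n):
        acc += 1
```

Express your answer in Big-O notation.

Each loop level contributes: log n × n. Multiplying the contributions gives O(n log n).

Answer: O(n log n)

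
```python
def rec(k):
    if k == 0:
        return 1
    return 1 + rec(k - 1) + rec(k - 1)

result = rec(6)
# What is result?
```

rec(k) = 1 + 2·rec(k-1), rec(0)=1. Closed form: (1+1)·2^6 - 1 = 127.

Answer: 127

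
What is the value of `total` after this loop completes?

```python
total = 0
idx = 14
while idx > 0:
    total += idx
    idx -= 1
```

Sum 14 down to 1
`total` takes the values: 0 → 14 → 27 → 39 → 50 → 60 → 69 → 77 → 84 → 90 → 95 → 99 → 102 → 104 → 105

Answer: 105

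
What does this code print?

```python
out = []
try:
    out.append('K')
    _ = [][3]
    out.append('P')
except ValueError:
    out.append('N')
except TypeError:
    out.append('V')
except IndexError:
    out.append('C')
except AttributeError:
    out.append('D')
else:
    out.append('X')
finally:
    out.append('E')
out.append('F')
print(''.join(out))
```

Execution trace: 'K' (try body) → 'C' (except IndexError) → 'E' (finally) → 'F' (after the try/except). Output: KCEF

Answer: KCEF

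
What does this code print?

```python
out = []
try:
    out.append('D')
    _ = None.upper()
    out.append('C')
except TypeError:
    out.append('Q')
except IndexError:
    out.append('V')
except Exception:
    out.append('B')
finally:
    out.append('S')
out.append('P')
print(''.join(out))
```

Execution trace: 'D' (try body) → 'B' (except Exception) → 'S' (finally) → 'P' (after the try/except). Output: DBSP

Answer: DBSP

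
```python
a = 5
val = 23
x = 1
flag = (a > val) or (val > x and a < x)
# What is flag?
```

Trace:
`a = 5` → a = 5
`val = 23` → val = 23
`x = 1` → x = 1
`flag = (a > val) or (val > x and a < x)` → flag = False
So flag = False

Answer: False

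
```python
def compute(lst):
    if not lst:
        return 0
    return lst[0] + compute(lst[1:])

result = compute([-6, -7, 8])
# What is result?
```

(-6) + (-7) + 8 + 0 = -5

Answer: -5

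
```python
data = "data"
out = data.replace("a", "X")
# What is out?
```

Trace:
`data = "data"` → data = 'data'
`out = data.replace("a", "X")` → out = 'dXtX'
So out = 'dXtX'

Answer: 'dXtX'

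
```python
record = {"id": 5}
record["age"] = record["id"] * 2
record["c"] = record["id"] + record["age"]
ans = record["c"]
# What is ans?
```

Trace:
`record = {"id": 5}` → record = {'id': 5}
`record["age"] = record["id"] * 2` → record = {'id': 5, 'age': 10}
`record["c"] = record["id"] + record["age"]` → record = {'id': 5, 'age': 10, 'c': 15}
`ans = record["c"]` → ans = 15
So ans = 15

Answer: 15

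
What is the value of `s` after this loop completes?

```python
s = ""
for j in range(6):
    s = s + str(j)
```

Concatenate digits 0 to 5
`s` takes the values: "" → "0" → "01" → "012" → "0123" → "01234" → "012345"

Answer: "012345"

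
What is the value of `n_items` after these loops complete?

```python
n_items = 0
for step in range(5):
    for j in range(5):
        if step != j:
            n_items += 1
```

5² - 5 (exclude diagonal)
`n_items` takes the values: 0 → 1 → 2 → 3 → 4 → 5 → 6 → 7 → 8 → 9 → 10 → 11 → 12 → 13 → 14 → 15 → 16 → 17 → 18 → 19 → 20

Answer: 20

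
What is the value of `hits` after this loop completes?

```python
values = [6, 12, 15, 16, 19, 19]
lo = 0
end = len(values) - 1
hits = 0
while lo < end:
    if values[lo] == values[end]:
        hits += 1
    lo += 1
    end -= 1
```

Count matching pairs from ends
`hits` takes the values: 0

Answer: 0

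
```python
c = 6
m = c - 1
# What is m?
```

Trace:
`c = 6` → c = 6
`m = c - 1` → m = 5
So m = 5

Answer: 5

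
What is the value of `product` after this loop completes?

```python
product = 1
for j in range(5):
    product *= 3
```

3^5 = 243
`product` takes the values: 1 → 3 → 9 → 27 → 81 → 243

Answer: 243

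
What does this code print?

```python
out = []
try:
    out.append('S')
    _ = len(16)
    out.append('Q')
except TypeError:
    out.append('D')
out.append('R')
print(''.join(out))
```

Execution trace: 'S' (try body) → 'D' (except TypeError) → 'R' (after the try/except). Output: SDR

Answer: SDR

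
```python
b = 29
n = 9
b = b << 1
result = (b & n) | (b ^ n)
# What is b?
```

Trace:
`b = 29` → b = 29
`n = 9` → n = 9
`b = b << 1` → b = 58
`result = (b & n) | (b ^ n)` → result = 59
So b = 58

Answer: 58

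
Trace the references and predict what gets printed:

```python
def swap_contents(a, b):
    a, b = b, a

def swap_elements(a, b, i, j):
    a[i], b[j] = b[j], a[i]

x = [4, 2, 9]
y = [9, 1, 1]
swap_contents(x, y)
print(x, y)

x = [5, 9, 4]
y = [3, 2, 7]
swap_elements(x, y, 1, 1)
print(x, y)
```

Key concept: parameter rebinding vs mutation.
Step by step:
`x = [4, 2, 9]` → x = [4, 2, 9]
`y = [9, 1, 1]` → y = [9, 1, 1]
`swap_contents(x, y)` → no visible change to tracked variables
`print(x, y)` → prints [4, 2, 9] [9, 1, 1]
`x = [5, 9, 4]` → x = [5, 9, 4]
`y = [3, 2, 7]` → y = [3, 2, 7]
`swap_elements(x, y, 1, 1)` → x = [5, 2, 4]; y = [3, 9, 7]
`print(x, y)` → prints [5, 2, 4] [3, 9, 7]

Answer:
[4, 2, 9] [9, 1, 1]
[5, 2, 4] [3, 9, 7]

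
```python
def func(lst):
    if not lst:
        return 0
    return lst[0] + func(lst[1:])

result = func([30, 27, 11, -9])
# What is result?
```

30 + 27 + 11 + (-9) + 0 = 59

Answer: 59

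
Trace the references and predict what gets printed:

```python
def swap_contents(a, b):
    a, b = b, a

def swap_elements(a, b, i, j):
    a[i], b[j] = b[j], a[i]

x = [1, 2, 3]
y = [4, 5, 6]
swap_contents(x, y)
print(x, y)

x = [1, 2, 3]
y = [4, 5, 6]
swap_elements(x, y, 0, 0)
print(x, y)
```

Key concept: parameter rebinding vs mutation.
Step by step:
`x = [1, 2, 3]` → x = [1, 2, 3]
`y = [4, 5, 6]` → y = [4, 5, 6]
`swap_contents(x, y)` → no visible change to tracked variables
`print(x, y)` → prints [1, 2, 3] [4, 5, 6]
`x = [1, 2, 3]` → x = [1, 2, 3]
`y = [4, 5, 6]` → y = [4, 5, 6]
`swap_elements(x, y, 0, 0)` → x = [4, 2, 3]; y = [1, 5, 6]
`print(x, y)` → prints [4, 2, 3] [1, 5, 6]

Answer:
[1, 2, 3] [4, 5, 6]
[4, 2, 3] [1, 5, 6]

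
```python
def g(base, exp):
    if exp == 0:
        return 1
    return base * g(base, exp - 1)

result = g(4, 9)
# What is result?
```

g(4, 9) = 4 * 4 * 4 * 4 * 4 * 4 * 4 * 4 * 4 = 262144

Answer: 262144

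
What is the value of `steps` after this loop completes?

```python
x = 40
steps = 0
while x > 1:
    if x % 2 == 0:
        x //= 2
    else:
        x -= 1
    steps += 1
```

Steps to reduce 40 to 1
`steps` takes the values: 0 → 1 → 2 → 3 → 4 → 5 → 6

Answer: 6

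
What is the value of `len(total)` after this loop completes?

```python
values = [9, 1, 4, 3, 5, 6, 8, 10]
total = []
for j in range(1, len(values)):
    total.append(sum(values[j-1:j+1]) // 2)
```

Number of 2-element averages
`total` takes the values: [] → [5] → [5, 2] → [5, 2, 3] → [5, 2, 3, 4] → [5, 2, 3, 4, 5] → [5, 2, 3, 4, 5, 7] → [5, 2, 3, 4, 5, 7, 9]
So `len(total)` = 7

Answer: 7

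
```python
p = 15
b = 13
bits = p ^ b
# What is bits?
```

Trace:
`p = 15` → p = 15
`b = 13` → b = 13
`bits = p ^ b` → bits = 2
So bits = 2

Answer: 2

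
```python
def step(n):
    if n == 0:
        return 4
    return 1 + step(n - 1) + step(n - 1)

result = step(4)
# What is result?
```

step(n) = 1 + 2·step(n-1), step(0)=4. Closed form: (4+1)·2^4 - 1 = 79.

Answer: 79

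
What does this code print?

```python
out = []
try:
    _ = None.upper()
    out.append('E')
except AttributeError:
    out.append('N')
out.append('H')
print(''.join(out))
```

Execution trace: 'N' (except AttributeError) → 'H' (after the try/except). Output: NH

Answer: NH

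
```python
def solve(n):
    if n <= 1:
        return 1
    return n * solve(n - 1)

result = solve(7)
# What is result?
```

solve(7) = 7 * 6 * 5 * 4 * 3 * 2 * 1 = 5040

Answer: 5040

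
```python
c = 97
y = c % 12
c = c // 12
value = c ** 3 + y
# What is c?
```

Trace:
`c = 97` → c = 97
`y = c % 12` → y = 1
`c = c // 12` → c = 8
`value = c ** 3 + y` → value = 513
So c = 8

Answer: 8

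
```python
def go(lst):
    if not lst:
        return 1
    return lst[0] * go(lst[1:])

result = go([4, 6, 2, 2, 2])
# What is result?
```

Product over [4, 6, 2, 2, 2] = 4 * 6 * 2 * 2 * 2 = 192

Answer: 192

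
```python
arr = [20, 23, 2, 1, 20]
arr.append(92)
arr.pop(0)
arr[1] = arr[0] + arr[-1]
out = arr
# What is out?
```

Trace:
`arr = [20, 23, 2, 1, 20]` → arr = [20, 23, 2, 1, 20]
`arr.append(92)` → arr = [20, 23, 2, 1, 20, 92]
`arr.pop(0)` → arr = [23, 2, 1, 20, 92]
`arr[1] = arr[0] + arr[-1]` → arr = [23, 115, 1, 20, 92]
`out = arr` → out = [23, 115, 1, 20, 92]
So out = [23, 115, 1, 20, 92]

Answer: [23, 115, 1, 20, 92]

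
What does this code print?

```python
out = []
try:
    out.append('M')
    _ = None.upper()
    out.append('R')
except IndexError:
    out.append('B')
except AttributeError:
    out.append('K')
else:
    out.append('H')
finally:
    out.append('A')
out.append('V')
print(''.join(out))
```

Execution trace: 'M' (try body) → 'K' (except AttributeError) → 'A' (finally) → 'V' (after the try/except). Output: MKAV

Answer: MKAV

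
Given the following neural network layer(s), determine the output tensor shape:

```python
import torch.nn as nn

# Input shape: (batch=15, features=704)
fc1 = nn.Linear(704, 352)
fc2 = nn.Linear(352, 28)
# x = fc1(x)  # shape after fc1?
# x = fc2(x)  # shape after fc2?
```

Input: (15, 704) -> after fc1: (15, 352) -> Output: (15, 28)

Answer: (15, 28)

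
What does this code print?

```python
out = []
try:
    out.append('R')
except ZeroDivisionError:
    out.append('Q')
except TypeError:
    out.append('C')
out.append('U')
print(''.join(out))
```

Execution trace: 'R' (try body, no exception) → 'U' (after the try/except). Output: RU

Answer: RU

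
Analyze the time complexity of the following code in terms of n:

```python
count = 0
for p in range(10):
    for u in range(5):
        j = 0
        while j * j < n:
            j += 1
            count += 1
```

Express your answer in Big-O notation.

Each loop level contributes: 1 × 1 × √n. Multiplying the contributions gives O(√n).

Answer: O(√n)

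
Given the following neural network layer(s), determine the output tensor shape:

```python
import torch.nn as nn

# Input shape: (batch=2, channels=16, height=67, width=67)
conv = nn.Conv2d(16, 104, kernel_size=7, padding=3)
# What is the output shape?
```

Input: (2, 16, 67, 67) -> Output: (2, 104, 67, 67)

Answer: (2, 104, 67, 67)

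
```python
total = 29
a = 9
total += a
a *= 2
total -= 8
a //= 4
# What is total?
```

Trace:
`total = 29` → total = 29
`a = 9` → a = 9
`total += a` → total = 38
`a *= 2` → a = 18
`total -= 8` → total = 30
`a //= 4` → a = 4
So total = 30

Answer: 30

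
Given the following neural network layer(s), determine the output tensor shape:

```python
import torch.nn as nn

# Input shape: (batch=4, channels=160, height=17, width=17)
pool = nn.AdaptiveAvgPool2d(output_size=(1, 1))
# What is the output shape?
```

Input: (4, 160, 17, 17) -> Output: (4, 160, 1, 1)

Answer: (4, 160, 1, 1)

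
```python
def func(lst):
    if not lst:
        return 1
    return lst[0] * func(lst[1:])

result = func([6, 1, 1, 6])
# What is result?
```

Product over [6, 1, 1, 6] = 6 * 1 * 1 * 6 = 36

Answer: 36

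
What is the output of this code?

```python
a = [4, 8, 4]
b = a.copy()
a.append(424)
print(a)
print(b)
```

Key concept: list.copy() creates independent copy.
Step by step:
`a = [4, 8, 4]` → a = [4, 8, 4]
`b = a.copy()` → b = [4, 8, 4]
`a.append(424)` → a = [4, 8, 4, 424]
`print(a)` → prints [4, 8, 4, 424]
`print(b)` → prints [4, 8, 4]

Answer:
[4, 8, 4, 424]
[4, 8, 4]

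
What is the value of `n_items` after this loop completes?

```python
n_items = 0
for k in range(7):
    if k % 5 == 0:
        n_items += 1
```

Count numbers divisible by 5 in range(7)
`n_items` takes the values: 0 → 1 → 2

Answer: 2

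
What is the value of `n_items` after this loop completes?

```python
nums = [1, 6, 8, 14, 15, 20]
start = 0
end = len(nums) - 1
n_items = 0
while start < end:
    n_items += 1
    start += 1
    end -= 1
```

Iterations until pointers meet (list length 6)
`n_items` takes the values: 0 → 1 → 2 → 3

Answer: 3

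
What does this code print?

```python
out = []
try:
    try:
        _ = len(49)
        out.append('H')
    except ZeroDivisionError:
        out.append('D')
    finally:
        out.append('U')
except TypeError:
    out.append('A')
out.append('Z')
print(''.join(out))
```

Execution trace: 'U' (inner finally) → 'A' (outer except TypeError) → 'Z' (after the try/except). Output: UAZ

Answer: UAZ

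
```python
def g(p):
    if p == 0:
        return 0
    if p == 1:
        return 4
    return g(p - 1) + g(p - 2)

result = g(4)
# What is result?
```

Build up from base cases: g(0)=0, g(1)=4, g(2)=4, g(3)=8, g(4)=12

Answer: 12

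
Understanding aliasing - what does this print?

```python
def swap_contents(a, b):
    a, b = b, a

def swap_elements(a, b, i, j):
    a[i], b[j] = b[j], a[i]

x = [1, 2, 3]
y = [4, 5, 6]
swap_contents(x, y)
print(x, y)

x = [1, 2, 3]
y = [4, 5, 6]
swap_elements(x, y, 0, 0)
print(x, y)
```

Key concept: parameter rebinding vs mutation.
Step by step:
`x = [1, 2, 3]` → x = [1, 2, 3]
`y = [4, 5, 6]` → y = [4, 5, 6]
`swap_contents(x, y)` → no visible change to tracked variables
`print(x, y)` → prints [1, 2, 3] [4, 5, 6]
`x = [1, 2, 3]` → x = [1, 2, 3]
`y = [4, 5, 6]` → y = [4, 5, 6]
`swap_elements(x, y, 0, 0)` → x = [4, 2, 3]; y = [1, 5, 6]
`print(x, y)` → prints [4, 2, 3] [1, 5, 6]

Answer:
[1, 2, 3] [4, 5, 6]
[4, 2, 3] [1, 5, 6]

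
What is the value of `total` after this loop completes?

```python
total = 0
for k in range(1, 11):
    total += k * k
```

Sum of squares 1² to 10² = 385
`total` takes the values: 0 → 1 → 5 → 14 → 30 → 55 → 91 → 140 → 204 → 285 → 385

Answer: 385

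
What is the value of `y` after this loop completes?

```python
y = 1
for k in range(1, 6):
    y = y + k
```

Start at 1, add 1 through 5
`y` takes the values: 1 → 2 → 4 → 7 → 11 → 16

Answer: 16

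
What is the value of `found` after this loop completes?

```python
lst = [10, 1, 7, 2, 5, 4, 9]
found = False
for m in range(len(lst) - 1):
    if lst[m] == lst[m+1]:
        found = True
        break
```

Check consecutive duplicates in [10, 1, 7, 2, 5, 4, 9]
`found` takes the values: False

Answer: False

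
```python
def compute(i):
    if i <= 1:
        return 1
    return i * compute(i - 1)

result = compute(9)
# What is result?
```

compute(9) = 9 * 8 * 7 * 6 * 5 * 4 * 3 * 2 * 1 = 362880

Answer: 362880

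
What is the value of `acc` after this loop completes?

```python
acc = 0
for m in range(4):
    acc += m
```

Sum of 0 to 3 = 6
`acc` takes the values: 0 → 1 → 3 → 6

Answer: 6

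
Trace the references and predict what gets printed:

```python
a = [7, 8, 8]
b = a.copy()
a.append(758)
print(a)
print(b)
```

Key concept: list.copy() creates independent copy.
Step by step:
`a = [7, 8, 8]` → a = [7, 8, 8]
`b = a.copy()` → b = [7, 8, 8]
`a.append(758)` → a = [7, 8, 8, 758]
`print(a)` → prints [7, 8, 8, 758]
`print(b)` → prints [7, 8, 8]

Answer:
[7, 8, 8, 758]
[7, 8, 8]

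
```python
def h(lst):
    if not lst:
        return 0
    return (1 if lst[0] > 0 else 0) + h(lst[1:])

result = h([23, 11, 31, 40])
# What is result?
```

Count of positive elements in [23, 11, 31, 40] = 4

Answer: 4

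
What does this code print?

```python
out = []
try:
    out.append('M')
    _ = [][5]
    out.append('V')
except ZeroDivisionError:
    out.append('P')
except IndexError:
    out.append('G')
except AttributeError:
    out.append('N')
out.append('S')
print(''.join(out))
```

Execution trace: 'M' (try body) → 'G' (except IndexError) → 'S' (after the try/except). Output: MGS

Answer: MGS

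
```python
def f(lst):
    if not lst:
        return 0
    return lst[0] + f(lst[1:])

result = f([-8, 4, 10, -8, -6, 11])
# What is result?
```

(-8) + 4 + 10 + (-8) + (-6) + 11 + 0 = 3

Answer: 3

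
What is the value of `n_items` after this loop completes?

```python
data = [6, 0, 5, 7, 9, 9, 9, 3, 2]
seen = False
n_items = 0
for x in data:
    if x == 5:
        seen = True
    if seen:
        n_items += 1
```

Count elements after first 5 in [6, 0, 5, 7, 9, 9, 9, 3, 2]
`n_items` takes the values: 0 → 1 → 2 → 3 → 4 → 5 → 6 → 7

Answer: 7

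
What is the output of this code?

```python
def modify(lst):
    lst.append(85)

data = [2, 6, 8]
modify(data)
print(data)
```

Key concept: function modifies passed list.
Step by step:
`data = [2, 6, 8]` → data = [2, 6, 8]
`modify(data)` → data = [2, 6, 8, 85]
`print(data)` → prints [2, 6, 8, 85]

Answer: [2, 6, 8, 85]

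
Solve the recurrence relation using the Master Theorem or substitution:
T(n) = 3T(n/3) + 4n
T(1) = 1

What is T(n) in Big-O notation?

By Master Theorem: a=3, b=3, f(n)=4n. Since log_3(3) = 1 and f(n) = Θ(n^1), Case 2 applies. T(n) = O(n log n).

Answer: O(n log n)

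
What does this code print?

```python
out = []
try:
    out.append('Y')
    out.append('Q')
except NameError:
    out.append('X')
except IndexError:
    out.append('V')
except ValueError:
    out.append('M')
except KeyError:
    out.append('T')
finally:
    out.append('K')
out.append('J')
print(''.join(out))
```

Execution trace: 'Y' (try body) → 'Q' (try body, no exception) → 'K' (finally) → 'J' (after the try/except). Output: YQKJ

Answer: YQKJ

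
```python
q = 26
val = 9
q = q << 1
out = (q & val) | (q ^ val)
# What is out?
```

Trace:
`q = 26` → q = 26
`val = 9` → val = 9
`q = q << 1` → q = 52
`out = (q & val) | (q ^ val)` → out = 61
So out = 61

Answer: 61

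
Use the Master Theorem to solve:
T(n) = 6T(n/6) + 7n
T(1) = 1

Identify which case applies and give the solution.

a=6, b=6, f(n)=7n. log_6(6) = 1. Since c=1 = 1, Case 2 applies: T(n) = Θ(n^log_b(a) · log n) = O(n log n).

Answer: O(n log n) - Case 2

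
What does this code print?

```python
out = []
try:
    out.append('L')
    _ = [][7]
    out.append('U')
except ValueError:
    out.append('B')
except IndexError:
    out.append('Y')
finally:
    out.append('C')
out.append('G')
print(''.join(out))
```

Execution trace: 'L' (try body) → 'Y' (except IndexError) → 'C' (finally) → 'G' (after the try/except). Output: LYCG

Answer: LYCG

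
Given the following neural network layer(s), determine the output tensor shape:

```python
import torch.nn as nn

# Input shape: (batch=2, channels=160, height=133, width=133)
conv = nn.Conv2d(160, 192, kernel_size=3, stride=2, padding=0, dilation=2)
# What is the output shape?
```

Input: (2, 160, 133, 133) -> Output: (2, 192, 65, 65)

Answer: (2, 192, 65, 65)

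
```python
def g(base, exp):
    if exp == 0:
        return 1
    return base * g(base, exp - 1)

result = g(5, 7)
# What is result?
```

g(5, 7) = 5 * 5 * 5 * 5 * 5 * 5 * 5 = 78125

Answer: 78125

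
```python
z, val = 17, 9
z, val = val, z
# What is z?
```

Trace:
`z, val = 17, 9` → z = 17; val = 9
`z, val = val, z` → z = 9; val = 17
So z = 9

Answer: 9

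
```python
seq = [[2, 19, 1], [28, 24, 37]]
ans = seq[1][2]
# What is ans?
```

Trace:
`seq = [[2, 19, 1], [28, 24, 37]]` → seq = [[2, 19, 1], [28, 24, 37]]
`ans = seq[1][2]` → ans = 37
So ans = 37

Answer: 37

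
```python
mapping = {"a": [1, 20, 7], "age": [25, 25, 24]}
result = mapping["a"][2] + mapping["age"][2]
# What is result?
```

Trace:
`mapping = {"a": [1, 20, 7], "age": [25, 25, 24]}` → mapping = {'a': [1, 20, 7], 'age': [25, 25, 24]}
`result = mapping["a"][2] + mapping["age"][2]` → result = 31
So result = 31

Answer: 31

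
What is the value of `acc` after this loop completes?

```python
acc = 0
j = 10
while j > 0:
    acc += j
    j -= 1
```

Sum 10 down to 1
`acc` takes the values: 0 → 10 → 19 → 27 → 34 → 40 → 45 → 49 → 52 → 54 → 55

Answer: 55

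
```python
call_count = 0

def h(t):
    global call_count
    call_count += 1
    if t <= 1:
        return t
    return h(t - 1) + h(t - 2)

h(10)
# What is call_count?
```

Calls(t) = 1 + Calls(t-1) + Calls(t-2); Calls(0)=Calls(1)=1. For t=10 this gives 177.

Answer: 177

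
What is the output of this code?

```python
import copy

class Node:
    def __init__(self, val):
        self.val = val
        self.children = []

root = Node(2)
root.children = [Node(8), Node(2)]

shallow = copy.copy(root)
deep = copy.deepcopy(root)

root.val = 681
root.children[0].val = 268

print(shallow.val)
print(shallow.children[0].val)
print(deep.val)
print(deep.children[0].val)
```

Key concept: deep copy with custom objects.
Step by step:
`root = Node(2)` → root = Node(val=2, children=[])
`root.children = [Node(8), Node(2)]` → root = Node(val=2, children=[Node(val=8, children=[]), Node(val=2, children=[])])
`shallow = copy.copy(root)` → shallow = Node(val=2, children=[Node(val=8, children=[]), Node(val=2, children=[])])
`deep = copy.deepcopy(root)` → deep = Node(val=2, children=[Node(val=8, children=[]), Node(val=2, children=[])])
`root.val = 681` → root = Node(val=681, children=[Node(val=8, children=[]), Node(val=2, children=[])])
`root.children[0].val = 268` → root = Node(val=681, children=[Node(val=268, children=[]), Node(val=2, children=[])]); shallow = Node(val=2, children=[Node(val=268, children=[]), Node(val=2, children=[])])
`print(shallow.val)` → prints 2
`print(shallow.children[0].val)` → prints 268
`print(deep.val)` → prints 2
`print(deep.children[0].val)` → prints 8

Answer:
2
268
2
8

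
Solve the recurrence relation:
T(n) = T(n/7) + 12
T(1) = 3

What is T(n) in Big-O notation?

Each step divides n by 7 and adds 12. After log_7(n) steps we reach T(1)=3. So T(n) = 12·log_7(n) + 3 = O(log n).

Answer: O(log n)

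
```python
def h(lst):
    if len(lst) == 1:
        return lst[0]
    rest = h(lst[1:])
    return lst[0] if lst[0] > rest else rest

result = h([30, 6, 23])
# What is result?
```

Recursive max over [30, 6, 23] = 30

Answer: 30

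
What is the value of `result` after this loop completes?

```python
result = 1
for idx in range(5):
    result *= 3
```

3^5 = 243
`result` takes the values: 1 → 3 → 9 → 27 → 81 → 243

Answer: 243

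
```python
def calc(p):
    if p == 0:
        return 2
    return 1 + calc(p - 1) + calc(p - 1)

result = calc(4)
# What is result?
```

calc(p) = 1 + 2·calc(p-1), calc(0)=2. Closed form: (2+1)·2^4 - 1 = 47.

Answer: 47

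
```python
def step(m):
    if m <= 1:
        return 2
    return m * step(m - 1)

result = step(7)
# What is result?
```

step(7) = 7 * 6 * 5 * 4 * 3 * 2 * 2 = 10080

Answer: 10080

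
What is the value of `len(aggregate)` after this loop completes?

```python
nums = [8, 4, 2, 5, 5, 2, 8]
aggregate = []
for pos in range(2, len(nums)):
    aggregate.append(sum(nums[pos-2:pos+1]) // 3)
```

Number of 3-element averages
`aggregate` takes the values: [] → [4] → [4, 3] → [4, 3, 4] → [4, 3, 4, 4] → [4, 3, 4, 4, 5]
So `len(aggregate)` = 5

Answer: 5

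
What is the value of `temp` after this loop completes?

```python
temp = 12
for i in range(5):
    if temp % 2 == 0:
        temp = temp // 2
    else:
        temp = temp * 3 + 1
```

Collatz-style transformation from 12
`temp` takes the values: 12 → 6 → 3 → 10 → 5 → 16

Answer: 16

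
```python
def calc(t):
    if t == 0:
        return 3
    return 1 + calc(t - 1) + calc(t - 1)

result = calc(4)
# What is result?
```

calc(t) = 1 + 2·calc(t-1), calc(0)=3. Closed form: (3+1)·2^4 - 1 = 63.

Answer: 63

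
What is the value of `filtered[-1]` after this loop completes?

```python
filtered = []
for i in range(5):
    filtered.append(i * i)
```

Last element of squares 0 to 4
`filtered` takes the values: [] → [0] → [0, 1] → [0, 1, 4] → [0, 1, 4, 9] → [0, 1, 4, 9, 16]
So `filtered[-1]` = 16

Answer: 16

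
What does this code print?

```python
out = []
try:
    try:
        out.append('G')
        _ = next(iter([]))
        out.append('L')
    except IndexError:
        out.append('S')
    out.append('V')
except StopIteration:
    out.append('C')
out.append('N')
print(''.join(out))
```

Execution trace: 'G' (inner try body) → 'C' (except StopIteration) → 'N' (after the try/except). Output: GCN

Answer: GCN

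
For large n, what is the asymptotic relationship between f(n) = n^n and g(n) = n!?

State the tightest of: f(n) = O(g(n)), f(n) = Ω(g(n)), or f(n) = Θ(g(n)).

n^n vs n!: f(n) = Ω(g(n)) but not O(g(n)) — n^n grows strictly faster than n!.

Answer: f(n) = Ω(g(n)) but not O(g(n)) — n^n grows strictly faster than n!.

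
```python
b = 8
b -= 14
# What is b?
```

Trace:
`b = 8` → b = 8
`b -= 14` → b = -6
So b = -6

Answer: -6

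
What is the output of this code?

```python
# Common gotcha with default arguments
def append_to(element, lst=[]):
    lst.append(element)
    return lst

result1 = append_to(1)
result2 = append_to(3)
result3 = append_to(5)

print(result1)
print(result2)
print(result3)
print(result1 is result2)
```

Key concept: mutable default argument gotcha.
Step by step:
`result1 = append_to(1)` → result1 = [1]
`result2 = append_to(3)` → result1 = [1, 3] (same object as result2); result2 = [1, 3] (same object as result1)
`result3 = append_to(5)` → result1 = [1, 3, 5] (same object as result2, result3); result2 = [1, 3, 5] (same object as result1, result3); result3 = [1, 3, 5] (same object as result1, result2)
`print(result1)` → prints [1, 3, 5]
`print(result2)` → prints [1, 3, 5]
`print(result3)` → prints [1, 3, 5]
`print(result1 is result2)` → prints True

Answer:
[1, 3, 5]
[1, 3, 5]
[1, 3, 5]
True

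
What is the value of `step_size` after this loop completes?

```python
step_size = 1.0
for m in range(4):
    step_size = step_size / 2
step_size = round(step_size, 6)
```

Halving LR 4 times: 1 / 2^4
`step_size` takes the values: 1.0 → 0.5 → 0.25 → 0.125 → 0.0625

Answer: 0.0625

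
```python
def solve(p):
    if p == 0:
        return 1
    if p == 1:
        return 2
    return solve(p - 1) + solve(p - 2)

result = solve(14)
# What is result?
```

Build up from base cases: solve(0)=1, solve(1)=2, solve(2)=3, solve(3)=5, solve(4)=8, solve(5)=13, solve(6)=21, ..., solve(14)=987

Answer: 987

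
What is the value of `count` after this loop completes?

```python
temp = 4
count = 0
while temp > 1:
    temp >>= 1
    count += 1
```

Count right shifts until 1
`count` takes the values: 0 → 1 → 2

Answer: 2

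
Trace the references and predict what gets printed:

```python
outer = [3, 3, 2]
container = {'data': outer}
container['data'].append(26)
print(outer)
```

Key concept: dict holds reference to list.
Step by step:
`outer = [3, 3, 2]` → outer = [3, 3, 2]
`container = {'data': outer}` → container = {'data': [3, 3, 2]}
`container['data'].append(26)` → outer = [3, 3, 2, 26]; container = {'data': [3, 3, 2, 26]}
`print(outer)` → prints [3, 3, 2, 26]

Answer: [3, 3, 2, 26]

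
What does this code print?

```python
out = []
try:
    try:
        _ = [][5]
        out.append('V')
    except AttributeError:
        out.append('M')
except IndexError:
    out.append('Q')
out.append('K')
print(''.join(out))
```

Execution trace: 'Q' (outer except IndexError) → 'K' (after the try/except). Output: QK

Answer: QK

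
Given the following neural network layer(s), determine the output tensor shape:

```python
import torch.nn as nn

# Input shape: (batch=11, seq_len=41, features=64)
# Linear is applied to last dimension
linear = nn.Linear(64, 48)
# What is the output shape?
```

Input: (11, 41, 64) -> Output: (11, 41, 48)

Answer: (11, 41, 48)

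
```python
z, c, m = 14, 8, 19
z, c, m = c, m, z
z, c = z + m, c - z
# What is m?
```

Trace:
`z, c, m = 14, 8, 19` → z = 14; c = 8; m = 19
`z, c, m = c, m, z` → z = 8; c = 19; m = 14
`z, c = z + m, c - z` → z = 22; c = 11
So m = 14

Answer: 14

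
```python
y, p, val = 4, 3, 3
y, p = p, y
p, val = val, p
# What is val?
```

Trace:
`y, p, val = 4, 3, 3` → y = 4; p = 3; val = 3
`y, p = p, y` → y = 3; p = 4
`p, val = val, p` → p = 3; val = 4
So val = 4

Answer: 4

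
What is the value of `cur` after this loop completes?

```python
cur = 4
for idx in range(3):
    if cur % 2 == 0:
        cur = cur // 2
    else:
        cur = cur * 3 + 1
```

Collatz-style transformation from 4
`cur` takes the values: 4 → 2 → 1 → 4

Answer: 4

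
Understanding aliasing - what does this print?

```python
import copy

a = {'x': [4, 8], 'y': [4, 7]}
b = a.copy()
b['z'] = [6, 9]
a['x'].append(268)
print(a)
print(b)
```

Key concept: shallow copy of dict with mutable values.
Step by step:
`a = {'x': [4, 8], 'y': [4, 7]}` → a = {'x': [4, 8], 'y': [4, 7]}
`b = a.copy()` → b = {'x': [4, 8], 'y': [4, 7]}
`b['z'] = [6, 9]` → b = {'x': [4, 8], 'y': [4, 7], 'z': [6, 9]}
`a['x'].append(268)` → a = {'x': [4, 8, 268], 'y': [4, 7]}; b = {'x': [4, 8, 268], 'y': [4, 7], 'z': [6, 9]}
`print(a)` → prints {'x': [4, 8, 268], 'y': [4, 7]}
`print(b)` → prints {'x': [4, 8, 268], 'y': [4, 7], 'z': [6, 9]}

Answer:
{'x': [4, 8, 268], 'y': [4, 7]}
{'x': [4, 8, 268], 'y': [4, 7], 'z': [6, 9]}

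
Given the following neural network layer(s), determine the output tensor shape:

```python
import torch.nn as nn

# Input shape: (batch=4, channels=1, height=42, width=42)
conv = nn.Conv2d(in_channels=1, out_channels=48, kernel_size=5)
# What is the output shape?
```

Input: (4, 1, 42, 42) -> Output: (4, 48, 38, 38)

Answer: (4, 48, 38, 38)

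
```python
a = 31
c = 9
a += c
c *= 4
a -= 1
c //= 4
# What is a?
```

Trace:
`a = 31` → a = 31
`c = 9` → c = 9
`a += c` → a = 40
`c *= 4` → c = 36
`a -= 1` → a = 39
`c //= 4` → c = 9
So a = 39

Answer: 39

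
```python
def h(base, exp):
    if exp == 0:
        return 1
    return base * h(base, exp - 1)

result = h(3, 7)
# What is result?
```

h(3, 7) = 3 * 3 * 3 * 3 * 3 * 3 * 3 = 2187

Answer: 2187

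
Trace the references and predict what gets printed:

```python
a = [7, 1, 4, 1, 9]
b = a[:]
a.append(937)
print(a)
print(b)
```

Key concept: slice [:] creates copy.
Step by step:
`a = [7, 1, 4, 1, 9]` → a = [7, 1, 4, 1, 9]
`b = a[:]` → b = [7, 1, 4, 1, 9]
`a.append(937)` → a = [7, 1, 4, 1, 9, 937]
`print(a)` → prints [7, 1, 4, 1, 9, 937]
`print(b)` → prints [7, 1, 4, 1, 9]

Answer:
[7, 1, 4, 1, 9, 937]
[7, 1, 4, 1, 9]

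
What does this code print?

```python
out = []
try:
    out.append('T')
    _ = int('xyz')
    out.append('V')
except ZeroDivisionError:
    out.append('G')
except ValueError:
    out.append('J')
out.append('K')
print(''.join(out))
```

Execution trace: 'T' (try body) → 'J' (except ValueError) → 'K' (after the try/except). Output: TJK

Answer: TJK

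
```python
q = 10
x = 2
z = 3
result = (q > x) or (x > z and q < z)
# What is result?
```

Trace:
`q = 10` → q = 10
`x = 2` → x = 2
`z = 3` → z = 3
`result = (q > x) or (x > z and q < z)` → result = True
So result = True

Answer: True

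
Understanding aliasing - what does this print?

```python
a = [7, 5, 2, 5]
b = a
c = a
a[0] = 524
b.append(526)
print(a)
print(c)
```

Key concept: multiple aliases.
Step by step:
`a = [7, 5, 2, 5]` → a = [7, 5, 2, 5]
`b = a` → b = [7, 5, 2, 5] (same object as a)
`c = a` → c = [7, 5, 2, 5] (same object as a, b)
`a[0] = 524` → a = [524, 5, 2, 5] (same object as b, c); b = [524, 5, 2, 5] (same object as a, c); c = [524, 5, 2, 5] (same object as a, b)
`b.append(526)` → a = [524, 5, 2, 5, 526] (same object as b, c); b = [524, 5, 2, 5, 526] (same object as a, c); c = [524, 5, 2, 5, 526] (same object as a, b)
`print(a)` → prints [524, 5, 2, 5, 526]
`print(c)` → prints [524, 5, 2, 5, 526]

Answer:
[524, 5, 2, 5, 526]
[524, 5, 2, 5, 526]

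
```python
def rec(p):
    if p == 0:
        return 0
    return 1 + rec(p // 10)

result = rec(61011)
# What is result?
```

Count of digits of 61011: 5

Answer: 5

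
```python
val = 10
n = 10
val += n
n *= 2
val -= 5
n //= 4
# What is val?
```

Trace:
`val = 10` → val = 10
`n = 10` → n = 10
`val += n` → val = 20
`n *= 2` → n = 20
`val -= 5` → val = 15
`n //= 4` → n = 5
So val = 15

Answer: 15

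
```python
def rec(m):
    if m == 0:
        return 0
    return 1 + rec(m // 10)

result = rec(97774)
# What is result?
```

Count of digits of 97774: 5

Answer: 5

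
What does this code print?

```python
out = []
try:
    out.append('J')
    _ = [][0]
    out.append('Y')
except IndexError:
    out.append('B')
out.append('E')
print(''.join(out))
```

Execution trace: 'J' (try body) → 'B' (except IndexError) → 'E' (after the try/except). Output: JBE

Answer: JBE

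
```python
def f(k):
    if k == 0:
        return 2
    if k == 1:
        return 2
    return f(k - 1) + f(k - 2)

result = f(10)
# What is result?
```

Build up from base cases: f(0)=2, f(1)=2, f(2)=4, f(3)=6, f(4)=10, f(5)=16, f(6)=26, ..., f(10)=178

Answer: 178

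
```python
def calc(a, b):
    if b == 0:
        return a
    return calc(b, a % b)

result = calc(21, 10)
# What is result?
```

calc(21, 10) -> calc(10, 1) -> calc(1, 0) -> 1

Answer: 1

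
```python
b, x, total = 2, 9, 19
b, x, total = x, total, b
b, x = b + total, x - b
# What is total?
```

Trace:
`b, x, total = 2, 9, 19` → b = 2; x = 9; total = 19
`b, x, total = x, total, b` → b = 9; x = 19; total = 2
`b, x = b + total, x - b` → b = 11; x = 10
So total = 2

Answer: 2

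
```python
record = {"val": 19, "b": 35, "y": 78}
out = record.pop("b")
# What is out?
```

Trace:
`record = {"val": 19, "b": 35, "y": 78}` → record = {'val': 19, 'b': 35, 'y': 78}
`out = record.pop("b")` → record = {'val': 19, 'y': 78}; out = 35
So out = 35

Answer: 35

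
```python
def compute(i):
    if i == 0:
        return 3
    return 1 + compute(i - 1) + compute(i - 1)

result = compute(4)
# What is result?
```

compute(i) = 1 + 2·compute(i-1), compute(0)=3. Closed form: (3+1)·2^4 - 1 = 63.

Answer: 63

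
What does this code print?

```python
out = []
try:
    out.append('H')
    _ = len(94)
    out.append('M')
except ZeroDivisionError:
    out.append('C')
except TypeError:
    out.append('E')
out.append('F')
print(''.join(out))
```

Execution trace: 'H' (try body) → 'E' (except TypeError) → 'F' (after the try/except). Output: HEF

Answer: HEF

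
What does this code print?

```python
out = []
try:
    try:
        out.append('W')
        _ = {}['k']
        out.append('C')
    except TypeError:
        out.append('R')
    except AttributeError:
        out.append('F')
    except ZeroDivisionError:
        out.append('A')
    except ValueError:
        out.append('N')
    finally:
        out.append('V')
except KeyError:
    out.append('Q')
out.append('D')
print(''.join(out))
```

Execution trace: 'W' (try body) → 'V' (finally) → 'Q' (outer except KeyError) → 'D' (after the try/except). Output: WVQD

Answer: WVQD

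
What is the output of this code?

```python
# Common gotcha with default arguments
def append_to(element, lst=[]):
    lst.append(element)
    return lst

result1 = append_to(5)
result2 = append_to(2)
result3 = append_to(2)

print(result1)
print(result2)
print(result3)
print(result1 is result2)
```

Key concept: mutable default argument gotcha.
Step by step:
`result1 = append_to(5)` → result1 = [5]
`result2 = append_to(2)` → result1 = [5, 2] (same object as result2); result2 = [5, 2] (same object as result1)
`result3 = append_to(2)` → result1 = [5, 2, 2] (same object as result2, result3); result2 = [5, 2, 2] (same object as result1, result3); result3 = [5, 2, 2] (same object as result1, result2)
`print(result1)` → prints [5, 2, 2]
`print(result2)` → prints [5, 2, 2]
`print(result3)` → prints [5, 2, 2]
`print(result1 is result2)` → prints True

Answer:
[5, 2, 2]
[5, 2, 2]
[5, 2, 2]
True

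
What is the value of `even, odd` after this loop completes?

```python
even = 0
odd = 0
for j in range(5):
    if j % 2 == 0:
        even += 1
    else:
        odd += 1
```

Count evens and odds in range(5)
`even, odd` takes the values: (0, 0) → (1, 0) → (1, 1) → (2, 1) → (2, 2) → (3, 2)

Answer: 3, 2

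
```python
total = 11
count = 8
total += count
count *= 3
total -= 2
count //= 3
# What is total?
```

Trace:
`total = 11` → total = 11
`count = 8` → count = 8
`total += count` → total = 19
`count *= 3` → count = 24
`total -= 2` → total = 17
`count //= 3` → count = 8
So total = 17

Answer: 17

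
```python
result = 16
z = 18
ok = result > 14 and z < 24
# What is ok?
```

Trace:
`result = 16` → result = 16
`z = 18` → z = 18
`ok = result > 14 and z < 24` → ok = True
So ok = True

Answer: True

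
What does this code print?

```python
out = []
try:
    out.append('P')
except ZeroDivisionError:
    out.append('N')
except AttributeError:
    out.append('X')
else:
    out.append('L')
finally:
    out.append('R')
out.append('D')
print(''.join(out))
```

Execution trace: 'P' (try body, no exception) → 'L' (else) → 'R' (finally) → 'D' (after the try/except). Output: PLRD

Answer: PLRD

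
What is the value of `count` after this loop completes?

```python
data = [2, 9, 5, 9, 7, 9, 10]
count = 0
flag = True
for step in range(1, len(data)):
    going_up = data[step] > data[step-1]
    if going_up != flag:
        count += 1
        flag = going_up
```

Count direction changes in [2, 9, 5, 9, 7, 9, 10]
`count` takes the values: 0 → 1 → 2 → 3 → 4

Answer: 4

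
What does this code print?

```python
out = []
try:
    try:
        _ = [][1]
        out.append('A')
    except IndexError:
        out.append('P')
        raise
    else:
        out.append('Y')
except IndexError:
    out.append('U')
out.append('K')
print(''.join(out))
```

Execution trace: 'P' (inner except IndexError) → 'U' (outer except IndexError) → 'K' (after the try/except). Output: PUK

Answer: PUK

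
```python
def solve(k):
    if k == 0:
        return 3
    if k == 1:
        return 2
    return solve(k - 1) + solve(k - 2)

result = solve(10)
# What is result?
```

Build up from base cases: solve(0)=3, solve(1)=2, solve(2)=5, solve(3)=7, solve(4)=12, solve(5)=19, solve(6)=31, ..., solve(10)=212

Answer: 212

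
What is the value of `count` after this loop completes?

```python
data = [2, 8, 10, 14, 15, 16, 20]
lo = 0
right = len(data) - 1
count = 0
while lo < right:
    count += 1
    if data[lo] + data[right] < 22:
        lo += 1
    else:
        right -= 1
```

Steps to find pair summing to 22
`count` takes the values: 0 → 1 → 2 → 3 → 4 → 5 → 6

Answer: 6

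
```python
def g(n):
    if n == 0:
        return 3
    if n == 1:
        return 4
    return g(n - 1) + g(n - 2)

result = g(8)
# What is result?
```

Build up from base cases: g(0)=3, g(1)=4, g(2)=7, g(3)=11, g(4)=18, g(5)=29, g(6)=47, ..., g(8)=123

Answer: 123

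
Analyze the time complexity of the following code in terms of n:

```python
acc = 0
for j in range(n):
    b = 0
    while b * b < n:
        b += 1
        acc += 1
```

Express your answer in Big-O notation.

Each loop level contributes: n × √n. Multiplying the contributions gives O(n√n).

Answer: O(n√n)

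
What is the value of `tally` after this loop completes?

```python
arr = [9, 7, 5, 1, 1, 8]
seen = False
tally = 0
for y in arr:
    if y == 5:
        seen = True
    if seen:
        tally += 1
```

Count elements after first 5 in [9, 7, 5, 1, 1, 8]
`tally` takes the values: 0 → 1 → 2 → 3 → 4

Answer: 4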